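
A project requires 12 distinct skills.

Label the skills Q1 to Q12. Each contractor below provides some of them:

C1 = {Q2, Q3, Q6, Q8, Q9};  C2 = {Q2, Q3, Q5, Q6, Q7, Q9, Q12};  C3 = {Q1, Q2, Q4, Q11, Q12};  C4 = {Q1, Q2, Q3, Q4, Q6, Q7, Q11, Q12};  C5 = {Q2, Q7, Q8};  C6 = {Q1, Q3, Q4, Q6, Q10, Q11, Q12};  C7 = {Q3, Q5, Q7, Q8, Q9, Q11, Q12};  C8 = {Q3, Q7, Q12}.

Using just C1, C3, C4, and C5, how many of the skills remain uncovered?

Union of C1, C3, C4, C5 = {Q1, Q2, Q3, Q4, Q6, Q7, Q8, Q9, Q11, Q12}.
Not covered: Q5, Q10 — 2 skills.

2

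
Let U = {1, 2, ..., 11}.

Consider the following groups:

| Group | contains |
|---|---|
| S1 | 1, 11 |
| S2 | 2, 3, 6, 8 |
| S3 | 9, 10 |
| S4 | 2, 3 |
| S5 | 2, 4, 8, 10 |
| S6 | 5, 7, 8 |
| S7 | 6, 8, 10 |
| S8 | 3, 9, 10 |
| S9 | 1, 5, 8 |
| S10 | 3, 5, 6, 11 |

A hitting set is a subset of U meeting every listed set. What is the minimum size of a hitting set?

Take H = {1, 3, 7, 10}. Each listed group contains at least one of these, so H is a hitting set of size 4.
The groups S1, S3, S4, S6 are pairwise disjoint, so any hitting set needs a separate element for each — at least 4. Hence 4 is optimal.

4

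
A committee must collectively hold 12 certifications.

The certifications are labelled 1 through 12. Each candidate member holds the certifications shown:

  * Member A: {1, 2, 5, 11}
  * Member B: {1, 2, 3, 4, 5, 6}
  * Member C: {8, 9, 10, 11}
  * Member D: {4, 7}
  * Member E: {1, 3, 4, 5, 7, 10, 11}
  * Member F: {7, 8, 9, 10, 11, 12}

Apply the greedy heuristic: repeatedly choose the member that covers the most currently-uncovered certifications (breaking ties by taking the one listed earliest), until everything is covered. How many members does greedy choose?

Greedy: pick E (covers 7 new) → pick F (covers 3 new) → pick B (covers 2 new). Total picks: 3.
(The true minimum cover uses only 2 members, so greedy is not optimal here.)

3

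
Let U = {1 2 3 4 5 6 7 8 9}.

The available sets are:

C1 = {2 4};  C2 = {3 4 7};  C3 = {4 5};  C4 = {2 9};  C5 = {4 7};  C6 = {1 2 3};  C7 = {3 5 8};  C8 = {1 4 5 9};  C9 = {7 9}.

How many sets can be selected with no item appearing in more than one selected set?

C4, C5, C7 are pairwise disjoint (C4={2,9}; C5={4,7}; C7={3,5,8}).
Every remaining set overlaps one of these, and no 4 of the listed sets are pairwise disjoint, so 3 is the maximum.

3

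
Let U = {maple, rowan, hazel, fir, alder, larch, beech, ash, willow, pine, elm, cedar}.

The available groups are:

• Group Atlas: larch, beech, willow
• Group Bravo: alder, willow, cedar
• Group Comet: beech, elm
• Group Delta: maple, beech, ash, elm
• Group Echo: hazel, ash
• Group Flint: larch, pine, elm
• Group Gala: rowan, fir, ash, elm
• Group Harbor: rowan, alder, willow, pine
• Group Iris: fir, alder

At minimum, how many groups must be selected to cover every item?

Bravo, Delta, Echo, Flint, and Gala cover everything between them: the union {maple, rowan, hazel, fir, alder, larch, beech, ash, willow, pine, elm, cedar} is all of U.
No 4 of the 9 groups cover everything (all 126 combinations miss at least one item), so 5 is optimal.

5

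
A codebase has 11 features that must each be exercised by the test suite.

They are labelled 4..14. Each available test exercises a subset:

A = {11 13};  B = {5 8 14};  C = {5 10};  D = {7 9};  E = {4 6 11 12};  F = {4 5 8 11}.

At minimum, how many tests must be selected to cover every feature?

Take {A, B, C, D, E}. Their union is {4, 5, 6, 7, 8, 9, 10, 11, 12, 13, 14}, which is all 11 features.
No 4 of the 6 tests cover everything (all 15 combinations miss at least one feature), so 5 is optimal.

5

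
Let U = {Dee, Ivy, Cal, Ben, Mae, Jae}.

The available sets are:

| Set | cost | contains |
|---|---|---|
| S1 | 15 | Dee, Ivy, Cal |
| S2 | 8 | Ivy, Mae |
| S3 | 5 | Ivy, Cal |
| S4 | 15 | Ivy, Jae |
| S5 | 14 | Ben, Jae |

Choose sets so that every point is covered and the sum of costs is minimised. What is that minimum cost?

37

S1, S2, S5 together cover every point (S1 ∪ S2 ∪ S5 = {Dee, Ivy, Cal, Ben, Mae, Jae}); total cost 15 + 8 + 14 = 37.
The greedy pick S3, S5, S2, S1 costs 42; no covering selection beats 37.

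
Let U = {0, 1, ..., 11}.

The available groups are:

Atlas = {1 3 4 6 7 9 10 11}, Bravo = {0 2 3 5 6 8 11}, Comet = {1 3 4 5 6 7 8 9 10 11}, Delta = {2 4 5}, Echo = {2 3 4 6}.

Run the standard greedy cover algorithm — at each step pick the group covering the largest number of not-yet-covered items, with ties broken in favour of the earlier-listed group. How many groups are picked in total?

Greedy: pick Comet (covers 10 new) → pick Bravo (covers 2 new). Total picks: 2.

2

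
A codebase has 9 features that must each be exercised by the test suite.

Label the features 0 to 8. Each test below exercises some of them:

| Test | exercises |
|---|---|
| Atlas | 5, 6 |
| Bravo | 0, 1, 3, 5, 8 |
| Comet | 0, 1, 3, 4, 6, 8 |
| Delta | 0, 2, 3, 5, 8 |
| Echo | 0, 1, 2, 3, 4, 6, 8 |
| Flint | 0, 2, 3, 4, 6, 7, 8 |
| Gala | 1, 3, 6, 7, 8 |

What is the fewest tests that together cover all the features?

Take {Bravo, Flint}. Their union is {0, 1, 2, 3, 4, 5, 6, 7, 8}, which is all 9 features.
No single test has all 9 features (the largest, Echo, has 7), so 2 is optimal.

2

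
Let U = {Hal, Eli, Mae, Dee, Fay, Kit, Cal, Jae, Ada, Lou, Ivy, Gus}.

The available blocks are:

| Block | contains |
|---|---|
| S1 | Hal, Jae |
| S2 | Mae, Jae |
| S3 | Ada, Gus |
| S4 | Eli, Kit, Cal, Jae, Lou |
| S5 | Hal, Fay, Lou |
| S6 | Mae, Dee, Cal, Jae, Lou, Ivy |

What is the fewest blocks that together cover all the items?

4

S3, S4, S5, and S6 cover everything between them: the union {Hal, Eli, Mae, Dee, Fay, Kit, Cal, Jae, Ada, Lou, Ivy, Gus} is all of U.
Only S4 contains Eli, so S4 is forced; the remaining 7 items need at least 3 more blocks (each remaining block adds at most 3) — so at least 4 blocks are needed, and 4 is optimal.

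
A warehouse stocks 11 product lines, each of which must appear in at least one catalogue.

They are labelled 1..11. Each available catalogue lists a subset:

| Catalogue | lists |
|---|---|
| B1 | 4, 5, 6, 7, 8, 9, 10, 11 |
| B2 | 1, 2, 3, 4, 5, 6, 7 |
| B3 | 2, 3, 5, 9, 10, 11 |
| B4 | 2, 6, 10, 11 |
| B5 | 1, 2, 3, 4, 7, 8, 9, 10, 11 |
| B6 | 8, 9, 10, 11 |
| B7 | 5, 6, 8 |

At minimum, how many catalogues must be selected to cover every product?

Take {B2, B5}. Their union is {1, 2, 3, 4, 5, 6, 7, 8, 9, 10, 11}, which is all 11 products.
No single catalogue has all 11 products (the largest, B5, has 9), so 2 is optimal.

2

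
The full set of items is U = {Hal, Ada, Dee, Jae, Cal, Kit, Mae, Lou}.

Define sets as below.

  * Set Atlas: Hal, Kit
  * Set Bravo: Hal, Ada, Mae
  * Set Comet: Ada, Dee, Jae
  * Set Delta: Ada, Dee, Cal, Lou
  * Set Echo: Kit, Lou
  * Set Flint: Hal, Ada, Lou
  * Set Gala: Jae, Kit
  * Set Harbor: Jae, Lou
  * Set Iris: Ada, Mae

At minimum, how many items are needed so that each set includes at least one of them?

3

Take H = {Ada, Kit, Lou}. Each listed set contains at least one of these, so H is a hitting set of size 3.
The sets Atlas, Harbor, Iris are pairwise disjoint, so any hitting set needs a separate item for each — at least 3. Hence 3 is optimal.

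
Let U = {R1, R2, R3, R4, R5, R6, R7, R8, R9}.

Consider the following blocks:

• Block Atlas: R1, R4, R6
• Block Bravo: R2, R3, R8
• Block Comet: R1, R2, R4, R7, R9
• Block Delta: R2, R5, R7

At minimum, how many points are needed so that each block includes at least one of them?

Take H = {R2, R6}. Each listed block contains at least one of these, so H is a hitting set of size 2.
The blocks Atlas, Delta are pairwise disjoint, so any hitting set needs a separate point for each — at least 2. Hence 2 is optimal.

2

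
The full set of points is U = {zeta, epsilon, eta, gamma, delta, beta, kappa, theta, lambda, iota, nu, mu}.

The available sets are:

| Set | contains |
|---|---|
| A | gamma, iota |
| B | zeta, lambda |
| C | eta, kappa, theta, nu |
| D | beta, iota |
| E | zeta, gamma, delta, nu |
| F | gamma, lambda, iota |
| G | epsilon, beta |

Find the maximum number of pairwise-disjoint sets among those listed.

A, B, C, G are pairwise disjoint (A={gamma,iota}; B={zeta,lambda}; C={eta,kappa,theta,nu}; G={epsilon,beta}).
Every remaining set overlaps one of these, and no 5 of the listed sets are pairwise disjoint, so 4 is the maximum.

4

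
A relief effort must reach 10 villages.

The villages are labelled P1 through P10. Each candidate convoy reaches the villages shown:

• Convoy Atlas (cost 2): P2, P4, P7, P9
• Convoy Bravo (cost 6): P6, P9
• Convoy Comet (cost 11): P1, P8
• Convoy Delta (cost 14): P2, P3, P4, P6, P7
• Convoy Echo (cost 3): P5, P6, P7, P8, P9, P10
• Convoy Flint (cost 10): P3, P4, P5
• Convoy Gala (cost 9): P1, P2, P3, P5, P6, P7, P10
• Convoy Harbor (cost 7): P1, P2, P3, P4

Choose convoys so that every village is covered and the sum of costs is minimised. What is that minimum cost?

10

Echo, Harbor together cover every village (Echo ∪ Harbor = {P1, P2, P3, P4, P5, P6, P7, P8, P9, P10}); total cost 3 + 7 = 10.
The greedy pick Atlas, Echo, Harbor costs 12; no covering selection beats 10.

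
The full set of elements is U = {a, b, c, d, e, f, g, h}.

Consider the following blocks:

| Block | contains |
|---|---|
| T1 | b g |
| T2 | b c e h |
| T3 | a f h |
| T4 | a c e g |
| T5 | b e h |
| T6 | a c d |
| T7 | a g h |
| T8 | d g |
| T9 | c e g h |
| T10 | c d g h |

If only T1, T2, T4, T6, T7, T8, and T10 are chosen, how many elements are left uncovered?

1

Union of T1, T2, T4, T6, T7, T8, T10 = {a, b, c, d, e, g, h}.
Not covered: f — 1 element.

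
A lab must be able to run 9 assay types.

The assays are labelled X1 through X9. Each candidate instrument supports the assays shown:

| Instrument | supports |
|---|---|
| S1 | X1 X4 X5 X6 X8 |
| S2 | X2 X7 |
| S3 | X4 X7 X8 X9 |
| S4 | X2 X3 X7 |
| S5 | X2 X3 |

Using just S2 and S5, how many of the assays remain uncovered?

Union of S2, S5 = {X2, X3, X7}.
Not covered: X1, X4, X5, X6, X8, X9 — 6 assays.

6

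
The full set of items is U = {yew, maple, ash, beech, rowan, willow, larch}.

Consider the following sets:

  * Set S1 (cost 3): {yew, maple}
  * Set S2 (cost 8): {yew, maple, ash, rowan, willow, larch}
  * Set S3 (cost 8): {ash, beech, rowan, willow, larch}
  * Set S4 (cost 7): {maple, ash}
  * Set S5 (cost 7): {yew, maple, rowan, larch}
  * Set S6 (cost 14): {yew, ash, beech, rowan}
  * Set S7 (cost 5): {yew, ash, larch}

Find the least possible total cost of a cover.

S1, S3 together cover every item (S1 ∪ S3 = {yew, maple, ash, beech, rowan, willow, larch}); total cost 3 + 8 = 11.
The greedy pick S2, S3 costs 16; no covering selection beats 11.

11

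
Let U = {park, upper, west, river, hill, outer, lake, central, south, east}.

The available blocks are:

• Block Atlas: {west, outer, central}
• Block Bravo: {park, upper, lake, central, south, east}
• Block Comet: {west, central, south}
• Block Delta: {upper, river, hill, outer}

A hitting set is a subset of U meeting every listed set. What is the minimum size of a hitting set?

Take H = {outer, central}. Each listed block contains at least one of these, so H is a hitting set of size 2.
The blocks Comet, Delta are pairwise disjoint, so any hitting set needs a separate element for each — at least 2. Hence 2 is optimal.

2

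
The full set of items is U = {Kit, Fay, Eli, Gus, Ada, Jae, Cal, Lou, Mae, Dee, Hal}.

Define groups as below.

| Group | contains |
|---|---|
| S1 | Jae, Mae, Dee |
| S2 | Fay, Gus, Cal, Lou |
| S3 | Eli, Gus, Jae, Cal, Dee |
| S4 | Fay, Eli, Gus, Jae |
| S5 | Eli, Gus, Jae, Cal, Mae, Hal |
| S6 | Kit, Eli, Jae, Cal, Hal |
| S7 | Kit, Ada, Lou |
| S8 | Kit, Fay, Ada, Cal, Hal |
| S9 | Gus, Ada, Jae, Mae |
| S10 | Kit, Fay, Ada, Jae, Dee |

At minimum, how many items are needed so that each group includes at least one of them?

3

The 3 items {Fay, Ada, Jae} hit every group.
No choice of 2 items meets every group, so 3 is the minimum.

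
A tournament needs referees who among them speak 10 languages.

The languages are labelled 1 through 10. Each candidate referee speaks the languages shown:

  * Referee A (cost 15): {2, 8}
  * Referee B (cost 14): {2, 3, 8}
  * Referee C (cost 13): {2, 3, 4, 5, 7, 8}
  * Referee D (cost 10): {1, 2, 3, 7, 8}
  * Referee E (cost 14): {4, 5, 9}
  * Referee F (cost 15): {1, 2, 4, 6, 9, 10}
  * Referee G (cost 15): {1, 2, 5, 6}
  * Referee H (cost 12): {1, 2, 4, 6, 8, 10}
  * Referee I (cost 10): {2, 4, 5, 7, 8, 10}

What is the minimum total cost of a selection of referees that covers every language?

28

C, F together cover every language (C ∪ F = {1, 2, 3, 4, 5, 6, 7, 8, 9, 10}); total cost 13 + 15 = 28.
The greedy pick I, D, F costs 35; no covering selection beats 28.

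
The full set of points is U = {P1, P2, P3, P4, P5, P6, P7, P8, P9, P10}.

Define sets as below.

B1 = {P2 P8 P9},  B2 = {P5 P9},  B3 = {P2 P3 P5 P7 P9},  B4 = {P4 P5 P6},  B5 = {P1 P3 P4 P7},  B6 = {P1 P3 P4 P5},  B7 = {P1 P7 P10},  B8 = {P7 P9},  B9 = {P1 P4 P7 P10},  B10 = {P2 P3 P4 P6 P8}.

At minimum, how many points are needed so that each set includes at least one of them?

3

The 3 points {P2, P5, P7} hit every set.
The sets B2, B7, B10 are pairwise disjoint, so any hitting set needs a separate point for each — at least 3. Hence 3 is optimal.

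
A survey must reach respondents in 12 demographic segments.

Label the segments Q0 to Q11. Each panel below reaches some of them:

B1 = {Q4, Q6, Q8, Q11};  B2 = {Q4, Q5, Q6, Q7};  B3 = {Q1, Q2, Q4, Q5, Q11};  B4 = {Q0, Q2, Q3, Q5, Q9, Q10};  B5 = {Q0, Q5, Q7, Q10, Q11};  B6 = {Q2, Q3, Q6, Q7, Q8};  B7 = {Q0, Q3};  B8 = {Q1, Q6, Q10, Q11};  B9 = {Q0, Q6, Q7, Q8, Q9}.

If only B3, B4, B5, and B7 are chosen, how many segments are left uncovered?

Union of B3, B4, B5, B7 = {Q0, Q1, Q2, Q3, Q4, Q5, Q7, Q9, Q10, Q11}.
Not covered: Q6, Q8 — 2 segments.

2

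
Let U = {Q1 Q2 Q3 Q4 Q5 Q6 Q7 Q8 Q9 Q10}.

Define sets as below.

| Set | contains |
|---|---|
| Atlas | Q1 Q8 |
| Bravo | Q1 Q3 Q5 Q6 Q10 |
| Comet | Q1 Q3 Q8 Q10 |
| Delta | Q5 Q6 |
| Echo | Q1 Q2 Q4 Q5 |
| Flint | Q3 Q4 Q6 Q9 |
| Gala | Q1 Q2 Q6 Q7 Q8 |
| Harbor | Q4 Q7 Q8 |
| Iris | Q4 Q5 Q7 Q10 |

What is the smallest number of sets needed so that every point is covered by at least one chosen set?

3

Take {Bravo, Flint, Gala}. Their union is {Q1, Q2, Q3, Q4, Q5, Q6, Q7, Q8, Q9, Q10}, which is all 10 points.
Only Flint contains Q9, so Flint is forced; the remaining 6 points need at least 2 more sets (each remaining set adds at most 4) — so at least 3 sets are needed, and 3 is optimal.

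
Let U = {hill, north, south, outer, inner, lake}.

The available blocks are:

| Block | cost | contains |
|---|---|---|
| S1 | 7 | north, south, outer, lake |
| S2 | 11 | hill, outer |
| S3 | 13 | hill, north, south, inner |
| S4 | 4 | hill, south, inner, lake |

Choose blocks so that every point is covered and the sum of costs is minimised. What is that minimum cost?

11

S1, S4 together cover every point (S1 ∪ S4 = {hill, north, south, outer, inner, lake}); total cost 7 + 4 = 11.
No covering selection has total cost below 11.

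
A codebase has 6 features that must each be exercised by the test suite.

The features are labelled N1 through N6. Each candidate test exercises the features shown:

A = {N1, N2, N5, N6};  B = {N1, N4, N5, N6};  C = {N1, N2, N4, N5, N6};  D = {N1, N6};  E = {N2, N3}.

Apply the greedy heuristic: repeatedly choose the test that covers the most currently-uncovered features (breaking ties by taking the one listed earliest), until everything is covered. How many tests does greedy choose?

2

Greedy: pick C (covers 5 new) → pick E (covers 1 new). Total picks: 2.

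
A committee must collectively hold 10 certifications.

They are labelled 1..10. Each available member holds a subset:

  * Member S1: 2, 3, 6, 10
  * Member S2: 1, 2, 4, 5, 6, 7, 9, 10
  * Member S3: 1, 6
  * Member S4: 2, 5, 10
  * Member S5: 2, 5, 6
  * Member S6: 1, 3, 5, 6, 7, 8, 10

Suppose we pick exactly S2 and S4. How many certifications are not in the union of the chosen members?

Union of S2, S4 = {1, 2, 4, 5, 6, 7, 9, 10}.
Not covered: 3, 8 — 2 certifications.

2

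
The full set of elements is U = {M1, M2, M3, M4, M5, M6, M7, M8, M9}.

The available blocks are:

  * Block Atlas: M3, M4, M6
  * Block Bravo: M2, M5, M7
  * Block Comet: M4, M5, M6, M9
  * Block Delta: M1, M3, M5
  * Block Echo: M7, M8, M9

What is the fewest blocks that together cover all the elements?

4

Bravo and Comet and Delta and Echo together: Bravo ∪ Comet ∪ Delta ∪ Echo = {M1, M2, M3, M4, M5, M6, M7, M8, M9} — every element is covered.
No 3 of the 5 blocks cover everything (all 10 combinations miss at least one element), so 4 is optimal.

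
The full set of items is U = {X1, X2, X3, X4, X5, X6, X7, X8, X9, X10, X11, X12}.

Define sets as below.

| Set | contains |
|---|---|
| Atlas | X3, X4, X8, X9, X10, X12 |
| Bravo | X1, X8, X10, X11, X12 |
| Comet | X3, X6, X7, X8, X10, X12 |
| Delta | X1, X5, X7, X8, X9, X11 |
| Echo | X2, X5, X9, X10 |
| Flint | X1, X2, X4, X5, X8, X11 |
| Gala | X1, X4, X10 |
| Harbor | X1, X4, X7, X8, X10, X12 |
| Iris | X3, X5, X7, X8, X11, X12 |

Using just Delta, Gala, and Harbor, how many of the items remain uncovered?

3

Union of Delta, Gala, Harbor = {X1, X4, X5, X7, X8, X9, X10, X11, X12}.
Not covered: X2, X3, X6 — 3 items.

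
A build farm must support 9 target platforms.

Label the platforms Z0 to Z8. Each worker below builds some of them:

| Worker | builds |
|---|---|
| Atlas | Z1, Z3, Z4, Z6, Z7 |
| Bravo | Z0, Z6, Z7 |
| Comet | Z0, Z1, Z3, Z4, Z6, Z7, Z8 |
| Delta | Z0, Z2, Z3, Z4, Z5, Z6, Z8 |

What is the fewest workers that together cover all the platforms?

2

Take {Atlas, Delta}. Their union is {Z0, Z1, Z2, Z3, Z4, Z5, Z6, Z7, Z8}, which is all 9 platforms.
No single worker has all 9 platforms (the largest, Comet, has 7), so 2 is optimal.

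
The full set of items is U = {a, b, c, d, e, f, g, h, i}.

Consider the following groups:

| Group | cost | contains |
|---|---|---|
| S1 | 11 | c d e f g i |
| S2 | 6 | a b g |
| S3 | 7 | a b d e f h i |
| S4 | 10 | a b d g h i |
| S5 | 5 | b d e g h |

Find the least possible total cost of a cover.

S1, S3 together cover every item (S1 ∪ S3 = {a, b, c, d, e, f, g, h, i}); total cost 11 + 7 = 18.
The greedy pick S3, S5, S1 costs 23; no covering selection beats 18.

18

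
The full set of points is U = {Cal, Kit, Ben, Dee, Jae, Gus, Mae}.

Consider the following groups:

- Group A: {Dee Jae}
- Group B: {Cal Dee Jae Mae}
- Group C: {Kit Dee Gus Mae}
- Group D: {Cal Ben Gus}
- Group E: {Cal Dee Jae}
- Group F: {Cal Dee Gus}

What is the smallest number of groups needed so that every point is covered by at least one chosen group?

Take {A, C, D}. Their union is {Cal, Kit, Ben, Dee, Jae, Gus, Mae}, which is all 7 points.
Only C contains Kit, so C is forced; the remaining 3 points need at least 2 more groups (each remaining group adds at most 2) — so at least 3 groups are needed, and 3 is optimal.

3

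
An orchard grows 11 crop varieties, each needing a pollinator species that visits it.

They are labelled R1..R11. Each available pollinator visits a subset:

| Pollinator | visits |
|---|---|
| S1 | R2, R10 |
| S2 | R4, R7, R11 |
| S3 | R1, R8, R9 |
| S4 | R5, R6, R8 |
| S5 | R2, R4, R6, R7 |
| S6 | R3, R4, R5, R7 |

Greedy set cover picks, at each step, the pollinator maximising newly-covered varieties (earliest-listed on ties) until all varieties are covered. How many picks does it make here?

5

Greedy: pick S5 (covers 4 new) → pick S3 (covers 3 new) → pick S6 (covers 2 new) → pick S1 (covers 1 new) → pick S2 (covers 1 new). Total picks: 5.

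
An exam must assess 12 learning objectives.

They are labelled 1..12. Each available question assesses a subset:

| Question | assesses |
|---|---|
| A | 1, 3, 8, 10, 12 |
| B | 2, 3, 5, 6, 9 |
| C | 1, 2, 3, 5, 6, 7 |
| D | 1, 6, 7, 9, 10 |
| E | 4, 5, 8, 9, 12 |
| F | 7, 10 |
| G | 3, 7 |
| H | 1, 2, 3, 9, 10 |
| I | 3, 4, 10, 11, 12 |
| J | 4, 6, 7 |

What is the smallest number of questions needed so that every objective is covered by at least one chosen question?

Take {C, E, I}. Their union is {1, 2, 3, 4, 5, 6, 7, 8, 9, 10, 11, 12}, which is all 12 objectives.
Only I contains 11, so I is forced; the remaining 7 objectives need at least 2 more questions (each remaining question adds at most 5) — so at least 3 questions are needed, and 3 is optimal.

3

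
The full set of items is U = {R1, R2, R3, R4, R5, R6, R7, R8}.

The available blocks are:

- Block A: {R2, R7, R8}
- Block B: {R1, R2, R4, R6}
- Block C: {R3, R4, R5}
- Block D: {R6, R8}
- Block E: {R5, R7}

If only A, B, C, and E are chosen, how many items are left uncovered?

Union of A, B, C, E = {R1, R2, R3, R4, R5, R6, R7, R8} — that's every item, so 0 are uncovered.

0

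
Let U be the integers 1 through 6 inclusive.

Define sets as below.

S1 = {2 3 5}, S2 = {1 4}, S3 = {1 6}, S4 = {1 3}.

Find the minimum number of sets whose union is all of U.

3

Take {S1, S2, S3}. Their union is {1, 2, 3, 4, 5, 6}, which is all 6 elements.
Only S1 contains 2, so S1 is forced; the remaining 3 elements need at least 2 more sets (each remaining set adds at most 2) — so at least 3 sets are needed, and 3 is optimal.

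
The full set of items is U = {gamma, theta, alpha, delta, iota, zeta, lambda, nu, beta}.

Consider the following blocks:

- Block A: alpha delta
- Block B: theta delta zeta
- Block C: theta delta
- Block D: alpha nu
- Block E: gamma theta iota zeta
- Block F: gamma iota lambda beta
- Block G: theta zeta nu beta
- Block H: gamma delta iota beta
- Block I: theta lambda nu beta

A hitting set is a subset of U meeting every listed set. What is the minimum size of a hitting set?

Take T = {gamma, theta, alpha}. Each listed block contains at least one of these, so T is a hitting set of size 3.
The blocks B, D, F are pairwise disjoint, so any hitting set needs a separate item for each — at least 3. Hence 3 is optimal.

3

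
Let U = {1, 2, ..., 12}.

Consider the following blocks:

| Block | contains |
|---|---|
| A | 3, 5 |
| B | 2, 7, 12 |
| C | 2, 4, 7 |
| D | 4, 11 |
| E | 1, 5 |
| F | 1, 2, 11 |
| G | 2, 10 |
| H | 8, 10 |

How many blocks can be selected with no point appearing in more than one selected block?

4

B, D, E, H are pairwise disjoint (B={2,7,12}; D={4,11}; E={1,5}; H={8,10}).
Every remaining block overlaps one of these, and no 5 of the listed blocks are pairwise disjoint, so 4 is the maximum.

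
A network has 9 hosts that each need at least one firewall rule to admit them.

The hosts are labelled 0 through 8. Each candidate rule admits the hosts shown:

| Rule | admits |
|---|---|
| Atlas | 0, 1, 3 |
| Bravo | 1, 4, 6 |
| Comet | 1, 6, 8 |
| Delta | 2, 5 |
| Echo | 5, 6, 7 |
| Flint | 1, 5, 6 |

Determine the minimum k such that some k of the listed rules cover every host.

Atlas and Bravo and Comet and Delta and Echo together: Atlas ∪ Bravo ∪ Comet ∪ Delta ∪ Echo = {0, 1, 2, 3, 4, 5, 6, 7, 8} — every host is covered.
No 4 of the 6 rules cover everything (all 15 combinations miss at least one host), so 5 is optimal.

5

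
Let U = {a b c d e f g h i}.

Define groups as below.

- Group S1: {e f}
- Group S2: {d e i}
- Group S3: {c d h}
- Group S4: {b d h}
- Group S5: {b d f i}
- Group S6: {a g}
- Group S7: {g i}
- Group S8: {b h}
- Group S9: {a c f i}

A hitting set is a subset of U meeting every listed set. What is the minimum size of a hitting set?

Take T = {d, f, g, h}. Each listed group contains at least one of these, so T is a hitting set of size 4.
No choice of 3 elements meets every group, so 4 is the minimum.

4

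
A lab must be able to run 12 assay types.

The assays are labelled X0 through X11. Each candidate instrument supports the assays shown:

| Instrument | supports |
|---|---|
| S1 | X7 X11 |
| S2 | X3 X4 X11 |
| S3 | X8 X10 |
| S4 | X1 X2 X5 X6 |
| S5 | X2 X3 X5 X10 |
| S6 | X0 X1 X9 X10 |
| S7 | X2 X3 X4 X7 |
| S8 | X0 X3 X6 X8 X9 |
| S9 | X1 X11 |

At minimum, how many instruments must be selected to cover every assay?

S5 and S7 and S8 and S9 together: S5 ∪ S7 ∪ S8 ∪ S9 = {X0, X1, X2, X3, X4, X5, X6, X7, X8, X9, X10, X11} — every assay is covered.
No 3 of the 9 instruments cover everything (all 84 combinations miss at least one assay), so 4 is optimal.

4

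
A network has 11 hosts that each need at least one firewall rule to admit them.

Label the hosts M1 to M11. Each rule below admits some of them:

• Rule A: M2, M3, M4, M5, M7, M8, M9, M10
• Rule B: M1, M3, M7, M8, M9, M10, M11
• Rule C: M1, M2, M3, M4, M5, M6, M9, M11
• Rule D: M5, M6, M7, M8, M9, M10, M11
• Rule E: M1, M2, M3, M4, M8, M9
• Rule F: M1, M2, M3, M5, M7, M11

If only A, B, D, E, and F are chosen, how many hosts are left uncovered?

Union of A, B, D, E, F = {M1, M2, M3, M4, M5, M6, M7, M8, M9, M10, M11} — that's every host, so 0 are uncovered.

0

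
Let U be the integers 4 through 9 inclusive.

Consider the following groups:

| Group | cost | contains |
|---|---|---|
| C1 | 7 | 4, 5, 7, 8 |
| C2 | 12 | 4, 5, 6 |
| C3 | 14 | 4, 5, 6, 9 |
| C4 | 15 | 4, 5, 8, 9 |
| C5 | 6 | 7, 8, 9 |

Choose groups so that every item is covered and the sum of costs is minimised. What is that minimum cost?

C2, C5 together cover every item (C2 ∪ C5 = {4, 5, 6, 7, 8, 9}); total cost 12 + 6 = 18.
The greedy pick C1, C5, C2 costs 25; no covering selection beats 18.

18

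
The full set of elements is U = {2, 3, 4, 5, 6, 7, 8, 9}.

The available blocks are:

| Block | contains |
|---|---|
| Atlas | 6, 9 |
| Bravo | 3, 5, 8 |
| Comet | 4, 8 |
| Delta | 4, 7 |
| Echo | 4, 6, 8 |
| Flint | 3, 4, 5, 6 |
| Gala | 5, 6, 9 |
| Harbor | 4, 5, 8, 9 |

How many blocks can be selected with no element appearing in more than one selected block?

3

Atlas, Bravo, Delta are pairwise disjoint (Atlas={6,9}; Bravo={3,5,8}; Delta={4,7}).
Every remaining block overlaps one of these, and no 4 of the listed blocks are pairwise disjoint, so 3 is the maximum.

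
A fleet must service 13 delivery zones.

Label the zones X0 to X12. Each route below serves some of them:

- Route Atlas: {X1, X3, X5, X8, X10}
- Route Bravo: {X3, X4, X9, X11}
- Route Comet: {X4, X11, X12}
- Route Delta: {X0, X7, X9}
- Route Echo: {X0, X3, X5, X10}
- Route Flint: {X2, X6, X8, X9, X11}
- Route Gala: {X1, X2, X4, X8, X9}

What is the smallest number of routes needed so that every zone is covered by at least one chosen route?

Atlas and Comet and Delta and Flint together: Atlas ∪ Comet ∪ Delta ∪ Flint = {X0, X1, X2, X3, X4, X5, X6, X7, X8, X9, X10, X11, X12} — every zone is covered.
No 3 of the 7 routes cover everything (all 35 combinations miss at least one zone), so 4 is optimal.

4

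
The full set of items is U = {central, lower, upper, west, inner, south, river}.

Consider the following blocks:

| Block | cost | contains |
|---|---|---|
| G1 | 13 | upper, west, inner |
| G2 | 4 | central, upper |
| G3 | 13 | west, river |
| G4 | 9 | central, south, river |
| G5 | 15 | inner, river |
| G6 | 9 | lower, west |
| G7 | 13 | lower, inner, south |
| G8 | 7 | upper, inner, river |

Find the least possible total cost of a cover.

G4, G6, G8 together cover every item (G4 ∪ G6 ∪ G8 = {central, lower, upper, west, inner, south, river}); total cost 9 + 9 + 7 = 25.
The greedy pick G2, G8, G6, G4 costs 29; no covering selection beats 25.

25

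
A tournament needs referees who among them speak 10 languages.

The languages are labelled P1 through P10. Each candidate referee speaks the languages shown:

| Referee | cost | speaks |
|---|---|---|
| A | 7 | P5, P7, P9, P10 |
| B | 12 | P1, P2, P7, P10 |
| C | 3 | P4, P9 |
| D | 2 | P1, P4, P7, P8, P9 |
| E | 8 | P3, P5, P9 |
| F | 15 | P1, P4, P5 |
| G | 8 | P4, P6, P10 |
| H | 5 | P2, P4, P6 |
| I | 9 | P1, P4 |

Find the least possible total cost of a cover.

A, D, E, H together cover every language (A ∪ D ∪ E ∪ H = {P1, P2, P3, P4, P5, P6, P7, P8, P9, P10}); total cost 7 + 2 + 8 + 5 = 22.
No covering selection has total cost below 22.

22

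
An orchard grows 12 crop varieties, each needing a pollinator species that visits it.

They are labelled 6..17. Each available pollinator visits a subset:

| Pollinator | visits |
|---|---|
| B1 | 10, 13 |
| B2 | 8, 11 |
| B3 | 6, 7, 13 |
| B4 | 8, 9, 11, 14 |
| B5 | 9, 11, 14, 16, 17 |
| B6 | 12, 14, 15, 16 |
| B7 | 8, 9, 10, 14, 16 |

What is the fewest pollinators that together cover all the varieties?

4

B3 and B5 and B6 and B7 together: B3 ∪ B5 ∪ B6 ∪ B7 = {6, 7, 8, 9, 10, 11, 12, 13, 14, 15, 16, 17} — every variety is covered.
Only B6 contains 12, so B6 is forced; the remaining 8 varieties need at least 3 more pollinators (each remaining pollinator adds at most 3) — so at least 4 pollinators are needed, and 4 is optimal.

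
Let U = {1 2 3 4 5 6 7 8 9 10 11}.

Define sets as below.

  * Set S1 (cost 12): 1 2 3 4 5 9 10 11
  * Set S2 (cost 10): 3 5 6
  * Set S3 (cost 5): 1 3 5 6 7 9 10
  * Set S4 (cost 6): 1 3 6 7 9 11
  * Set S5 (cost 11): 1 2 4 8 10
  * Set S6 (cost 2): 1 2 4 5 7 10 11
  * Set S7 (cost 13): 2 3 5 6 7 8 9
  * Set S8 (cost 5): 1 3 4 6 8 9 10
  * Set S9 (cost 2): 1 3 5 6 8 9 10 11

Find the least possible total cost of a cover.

4

S6, S9 together cover every element (S6 ∪ S9 = {1, 2, 3, 4, 5, 6, 7, 8, 9, 10, 11}); total cost 2 + 2 = 4.
No covering selection has total cost below 4.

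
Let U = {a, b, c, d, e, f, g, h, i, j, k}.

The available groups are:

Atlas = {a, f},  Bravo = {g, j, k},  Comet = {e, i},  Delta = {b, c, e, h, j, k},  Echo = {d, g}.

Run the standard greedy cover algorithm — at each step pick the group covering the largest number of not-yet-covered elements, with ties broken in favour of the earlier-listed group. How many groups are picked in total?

Greedy: pick Delta (covers 6 new) → pick Atlas (covers 2 new) → pick Echo (covers 2 new) → pick Comet (covers 1 new). Total picks: 4.

4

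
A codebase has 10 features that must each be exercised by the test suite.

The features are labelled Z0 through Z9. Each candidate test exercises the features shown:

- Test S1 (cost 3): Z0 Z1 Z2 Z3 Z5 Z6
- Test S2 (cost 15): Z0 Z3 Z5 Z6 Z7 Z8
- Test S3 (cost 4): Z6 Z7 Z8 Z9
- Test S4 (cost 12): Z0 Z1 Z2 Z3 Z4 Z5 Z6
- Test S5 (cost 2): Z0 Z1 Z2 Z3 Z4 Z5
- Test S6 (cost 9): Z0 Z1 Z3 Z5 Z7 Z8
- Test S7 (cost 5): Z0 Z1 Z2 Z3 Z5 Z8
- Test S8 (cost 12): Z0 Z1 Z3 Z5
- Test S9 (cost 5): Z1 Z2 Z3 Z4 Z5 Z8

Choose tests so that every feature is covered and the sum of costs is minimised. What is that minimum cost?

S3, S5 together cover every feature (S3 ∪ S5 = {Z0, Z1, Z2, Z3, Z4, Z5, Z6, Z7, Z8, Z9}); total cost 4 + 2 = 6.
No covering selection has total cost below 6.

6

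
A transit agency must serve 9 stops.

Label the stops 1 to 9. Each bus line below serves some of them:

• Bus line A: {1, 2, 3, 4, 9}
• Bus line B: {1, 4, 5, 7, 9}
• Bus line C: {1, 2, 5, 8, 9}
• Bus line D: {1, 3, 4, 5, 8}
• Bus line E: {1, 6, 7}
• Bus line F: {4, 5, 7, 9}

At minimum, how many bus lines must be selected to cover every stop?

Take {A, D, E}. Their union is {1, 2, 3, 4, 5, 6, 7, 8, 9}, which is all 9 stops.
Only E contains 6, so E is forced; the remaining 6 stops need at least 2 more bus lines (each remaining bus line adds at most 4) — so at least 3 bus lines are needed, and 3 is optimal.

3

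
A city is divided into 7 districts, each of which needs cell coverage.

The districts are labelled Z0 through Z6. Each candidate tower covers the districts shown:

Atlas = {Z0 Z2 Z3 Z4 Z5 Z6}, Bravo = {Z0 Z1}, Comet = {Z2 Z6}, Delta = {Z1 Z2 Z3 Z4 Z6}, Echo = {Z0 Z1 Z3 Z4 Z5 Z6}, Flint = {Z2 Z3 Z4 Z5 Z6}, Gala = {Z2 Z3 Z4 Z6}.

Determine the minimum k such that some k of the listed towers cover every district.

Take {Echo, Gala}. Their union is {Z0, Z1, Z2, Z3, Z4, Z5, Z6}, which is all 7 districts.
No single tower has all 7 districts (the largest, Atlas, has 6), so 2 is optimal.

2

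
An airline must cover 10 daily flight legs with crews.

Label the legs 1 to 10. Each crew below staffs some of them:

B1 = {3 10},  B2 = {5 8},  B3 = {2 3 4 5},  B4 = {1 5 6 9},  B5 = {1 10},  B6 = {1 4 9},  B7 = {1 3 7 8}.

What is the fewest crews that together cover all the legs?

B1 and B3 and B4 and B7 together: B1 ∪ B3 ∪ B4 ∪ B7 = {1, 2, 3, 4, 5, 6, 7, 8, 9, 10} — every leg is covered.
No 3 of the 7 crews cover everything (all 35 combinations miss at least one leg), so 4 is optimal.

4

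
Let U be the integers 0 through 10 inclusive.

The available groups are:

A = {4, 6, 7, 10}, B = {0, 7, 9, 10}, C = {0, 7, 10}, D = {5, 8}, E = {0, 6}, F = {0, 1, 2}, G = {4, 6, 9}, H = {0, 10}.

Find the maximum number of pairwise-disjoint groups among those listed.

D, G, H are pairwise disjoint (D={5,8}; G={4,6,9}; H={0,10}).
Every remaining group overlaps one of these, and no 4 of the listed groups are pairwise disjoint, so 3 is the maximum.

3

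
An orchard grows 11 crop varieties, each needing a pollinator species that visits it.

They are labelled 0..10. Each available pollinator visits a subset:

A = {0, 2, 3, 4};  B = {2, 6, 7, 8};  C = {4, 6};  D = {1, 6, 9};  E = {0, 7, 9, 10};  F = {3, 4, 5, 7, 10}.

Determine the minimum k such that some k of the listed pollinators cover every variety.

Take {B, D, E, F}. Their union is {0, 1, 2, 3, 4, 5, 6, 7, 8, 9, 10}, which is all 11 varieties.
No 3 of the 6 pollinators cover everything (all 20 combinations miss at least one variety), so 4 is optimal.

4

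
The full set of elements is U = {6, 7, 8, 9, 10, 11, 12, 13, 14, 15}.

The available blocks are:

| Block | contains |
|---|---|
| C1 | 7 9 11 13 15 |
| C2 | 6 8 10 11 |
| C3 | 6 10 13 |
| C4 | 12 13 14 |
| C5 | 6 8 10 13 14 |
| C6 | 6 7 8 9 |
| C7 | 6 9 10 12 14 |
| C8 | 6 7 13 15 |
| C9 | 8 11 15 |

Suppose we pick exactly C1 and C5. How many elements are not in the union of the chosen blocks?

1

Union of C1, C5 = {6, 7, 8, 9, 10, 11, 13, 14, 15}.
Not covered: 12 — 1 element.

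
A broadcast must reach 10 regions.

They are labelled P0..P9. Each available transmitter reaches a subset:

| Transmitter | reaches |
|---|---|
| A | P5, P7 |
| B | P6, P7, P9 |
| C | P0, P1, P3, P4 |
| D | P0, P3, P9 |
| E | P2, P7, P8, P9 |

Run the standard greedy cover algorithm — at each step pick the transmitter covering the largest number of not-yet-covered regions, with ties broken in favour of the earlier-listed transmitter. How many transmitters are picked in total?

Greedy: pick C (covers 4 new) → pick E (covers 4 new) → pick A (covers 1 new) → pick B (covers 1 new). Total picks: 4.

4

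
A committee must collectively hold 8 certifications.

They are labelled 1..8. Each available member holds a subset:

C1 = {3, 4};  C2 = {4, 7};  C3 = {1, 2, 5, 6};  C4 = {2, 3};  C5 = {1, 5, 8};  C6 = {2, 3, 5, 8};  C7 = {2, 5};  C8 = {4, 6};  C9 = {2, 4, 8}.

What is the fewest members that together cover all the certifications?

Take {C2, C3, C6}. Their union is {1, 2, 3, 4, 5, 6, 7, 8}, which is all 8 certifications.
Only C2 contains 7, so C2 is forced; the remaining 6 certifications need at least 2 more members (each remaining member adds at most 4) — so at least 3 members are needed, and 3 is optimal.

3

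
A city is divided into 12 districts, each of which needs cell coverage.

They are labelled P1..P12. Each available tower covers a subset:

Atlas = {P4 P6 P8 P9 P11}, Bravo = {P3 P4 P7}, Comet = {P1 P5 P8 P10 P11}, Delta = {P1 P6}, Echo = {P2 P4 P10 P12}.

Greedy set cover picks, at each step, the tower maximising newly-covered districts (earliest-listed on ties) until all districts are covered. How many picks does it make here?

Greedy: pick Atlas (covers 5 new) → pick Comet (covers 3 new) → pick Bravo (covers 2 new) → pick Echo (covers 2 new). Total picks: 4.

4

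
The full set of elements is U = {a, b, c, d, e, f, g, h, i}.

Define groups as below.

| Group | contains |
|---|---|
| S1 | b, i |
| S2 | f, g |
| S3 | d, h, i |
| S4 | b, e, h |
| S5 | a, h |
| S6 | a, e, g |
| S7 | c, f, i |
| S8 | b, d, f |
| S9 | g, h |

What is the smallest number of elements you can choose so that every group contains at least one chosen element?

4

T = {f, g, h, i} meets every group (each contains at least one member of T), and |T| = 4.
No choice of 3 elements meets every group, so 4 is the minimum.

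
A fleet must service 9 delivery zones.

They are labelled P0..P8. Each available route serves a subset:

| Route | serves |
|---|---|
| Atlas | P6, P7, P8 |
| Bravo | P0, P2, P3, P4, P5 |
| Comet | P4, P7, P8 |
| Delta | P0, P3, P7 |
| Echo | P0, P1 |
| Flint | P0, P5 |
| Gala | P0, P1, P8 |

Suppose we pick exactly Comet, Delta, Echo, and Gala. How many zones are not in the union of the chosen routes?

3

Union of Comet, Delta, Echo, Gala = {P0, P1, P3, P4, P7, P8}.
Not covered: P2, P5, P6 — 3 zones.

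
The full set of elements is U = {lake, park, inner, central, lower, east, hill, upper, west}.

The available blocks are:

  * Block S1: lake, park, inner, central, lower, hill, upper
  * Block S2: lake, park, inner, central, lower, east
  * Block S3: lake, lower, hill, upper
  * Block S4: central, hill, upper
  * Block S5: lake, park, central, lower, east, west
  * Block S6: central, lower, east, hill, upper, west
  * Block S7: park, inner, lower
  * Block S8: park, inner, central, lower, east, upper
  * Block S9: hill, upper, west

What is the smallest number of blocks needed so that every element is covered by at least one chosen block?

Take {S1, S5}. Their union is {lake, park, inner, central, lower, east, hill, upper, west}, which is all 9 elements.
No single block has all 9 elements (the largest, S1, has 7), so 2 is optimal.

2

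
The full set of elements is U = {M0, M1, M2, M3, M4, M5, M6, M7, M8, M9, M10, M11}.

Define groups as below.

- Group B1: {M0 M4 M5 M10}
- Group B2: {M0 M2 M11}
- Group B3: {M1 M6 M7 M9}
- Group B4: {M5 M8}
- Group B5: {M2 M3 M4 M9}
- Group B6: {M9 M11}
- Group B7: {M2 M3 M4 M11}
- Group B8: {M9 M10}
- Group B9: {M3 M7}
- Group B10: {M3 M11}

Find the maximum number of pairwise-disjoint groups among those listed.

B2, B4, B8, B9 are pairwise disjoint (B2={M0,M2,M11}; B4={M5,M8}; B8={M9,M10}; B9={M3,M7}).
Every remaining group overlaps one of these, and no 5 of the listed groups are pairwise disjoint, so 4 is the maximum.

4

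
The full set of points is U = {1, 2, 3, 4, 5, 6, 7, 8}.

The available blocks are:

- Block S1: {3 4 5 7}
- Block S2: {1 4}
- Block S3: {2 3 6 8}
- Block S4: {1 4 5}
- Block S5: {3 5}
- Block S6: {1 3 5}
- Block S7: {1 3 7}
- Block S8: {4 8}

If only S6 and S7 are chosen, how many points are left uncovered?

Union of S6, S7 = {1, 3, 5, 7}.
Not covered: 2, 4, 6, 8 — 4 points.

4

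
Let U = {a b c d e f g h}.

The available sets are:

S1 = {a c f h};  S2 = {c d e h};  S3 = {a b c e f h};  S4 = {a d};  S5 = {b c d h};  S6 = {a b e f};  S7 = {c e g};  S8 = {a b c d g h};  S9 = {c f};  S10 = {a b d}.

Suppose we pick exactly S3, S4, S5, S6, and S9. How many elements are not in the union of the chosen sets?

1

Union of S3, S4, S5, S6, S9 = {a, b, c, d, e, f, h}.
Not covered: g — 1 element.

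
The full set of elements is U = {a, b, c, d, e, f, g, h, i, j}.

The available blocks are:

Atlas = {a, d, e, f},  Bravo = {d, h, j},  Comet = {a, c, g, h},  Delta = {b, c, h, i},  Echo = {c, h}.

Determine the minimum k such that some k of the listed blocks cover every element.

4

Atlas and Bravo and Comet and Delta together: Atlas ∪ Bravo ∪ Comet ∪ Delta = {a, b, c, d, e, f, g, h, i, j} — every element is covered.
Only Bravo contains j, so Bravo is forced; the remaining 7 elements need at least 3 more blocks (each remaining block adds at most 3) — so at least 4 blocks are needed, and 4 is optimal.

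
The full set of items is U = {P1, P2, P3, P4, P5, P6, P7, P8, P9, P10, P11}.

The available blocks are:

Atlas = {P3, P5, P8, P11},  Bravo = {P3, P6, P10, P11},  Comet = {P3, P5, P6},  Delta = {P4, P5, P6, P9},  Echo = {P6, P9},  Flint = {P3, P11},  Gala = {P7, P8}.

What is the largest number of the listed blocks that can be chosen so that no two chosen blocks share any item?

Delta, Flint, Gala are pairwise disjoint (Delta={P4,P5,P6,P9}; Flint={P3,P11}; Gala={P7,P8}).
Every remaining block overlaps one of these, and no 4 of the listed blocks are pairwise disjoint, so 3 is the maximum.

3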